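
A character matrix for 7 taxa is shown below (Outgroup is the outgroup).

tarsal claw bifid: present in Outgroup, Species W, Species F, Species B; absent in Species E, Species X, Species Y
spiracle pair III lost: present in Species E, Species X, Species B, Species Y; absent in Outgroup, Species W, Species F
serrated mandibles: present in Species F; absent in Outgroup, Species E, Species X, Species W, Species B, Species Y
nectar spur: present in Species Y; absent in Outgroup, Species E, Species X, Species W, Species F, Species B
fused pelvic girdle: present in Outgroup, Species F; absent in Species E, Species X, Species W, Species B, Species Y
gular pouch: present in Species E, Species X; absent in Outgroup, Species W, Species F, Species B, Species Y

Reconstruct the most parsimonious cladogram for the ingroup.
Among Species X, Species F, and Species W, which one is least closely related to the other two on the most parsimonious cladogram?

Character polarity is set by the outgroup: the derived state is whichever differs from the outgroup's state, so for tarsal claw bifid, fused pelvic girdle the derived state is 'absent', and for the remaining characters it is 'present'.
tarsal claw bifid: derived state 'absent' in Species E, Species X, and Species Y only — synapomorphy for {Species E, Species X, Species Y}.
spiracle pair III lost: derived state 'present' in Species B, Species E, Species X, and Species Y only — synapomorphy for {Species B, Species E, Species X, Species Y}.
serrated mandibles: derived state 'present' in Species F only — an autapomorphy, so it tells us nothing about relationships among taxa.
nectar spur: derived state 'present' in Species Y only — an autapomorphy, so it tells us nothing about relationships among taxa.
Only Species B, Species E, Species W, Species X, and Species Y show the derived state 'absent' for fused pelvic girdle, supporting them as a clade.
Only Species E and Species X show the derived state 'present' for gular pouch, supporting them as a clade.
Most parsimonious ingroup topology: (((((Species E,Species X),Species Y),Species B),Species W),Species F).
Species W and Species X share a more recent common ancestor with each other than either does with Species F, so Species F is the least closely related of the three.

Species F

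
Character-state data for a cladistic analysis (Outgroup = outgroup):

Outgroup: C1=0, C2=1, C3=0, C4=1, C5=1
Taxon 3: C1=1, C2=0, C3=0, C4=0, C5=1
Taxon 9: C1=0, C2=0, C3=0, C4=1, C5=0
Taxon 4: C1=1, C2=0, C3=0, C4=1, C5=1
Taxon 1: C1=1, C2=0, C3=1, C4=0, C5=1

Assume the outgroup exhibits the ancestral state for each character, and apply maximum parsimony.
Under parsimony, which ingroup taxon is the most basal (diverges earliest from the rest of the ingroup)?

Character polarity is set by the outgroup: the derived state is whichever differs from the outgroup's state, so for C2, C4, C5 the derived state is '0', and for the remaining characters it is '1'.
Only Taxon 1, Taxon 3, and Taxon 4 show the derived state '1' for C1, supporting them as a clade.
C2 (derived state '0') is shared by all ingroup taxa — unites the whole ingroup.
C3: derived state '1' in Taxon 1 only — an autapomorphy, so it tells us nothing about relationships among taxa.
C4 (derived state '0') is shared by Taxon 1 and Taxon 3 — a synapomorphy uniting that clade.
C5: derived state '0' in Taxon 9 only — an autapomorphy, so it tells us nothing about relationships among taxa.
Most parsimonious ingroup topology: (((Taxon 3,Taxon 1),Taxon 4),Taxon 9).
Taxon 9 is sister to the clade containing all other ingroup taxa, so it is the earliest-diverging (most basal) ingroup lineage.

Taxon 9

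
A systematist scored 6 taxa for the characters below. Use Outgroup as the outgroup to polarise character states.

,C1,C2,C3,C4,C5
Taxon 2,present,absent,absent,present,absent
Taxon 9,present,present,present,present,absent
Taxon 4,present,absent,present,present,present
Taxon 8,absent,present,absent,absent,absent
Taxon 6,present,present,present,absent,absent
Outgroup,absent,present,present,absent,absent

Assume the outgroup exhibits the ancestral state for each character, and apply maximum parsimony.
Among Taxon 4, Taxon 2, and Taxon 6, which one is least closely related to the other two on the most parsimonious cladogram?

Taxon 6

Character polarity is set by the outgroup: the derived state is whichever differs from the outgroup's state, so for C2, C3 the derived state is 'absent', and for the remaining characters it is 'present'.
Only Taxon 2, Taxon 4, Taxon 6, and Taxon 9 show the derived state 'present' for C1, supporting them as a clade.
Only Taxon 2 and Taxon 4 show the derived state 'absent' for C2, supporting them as a clade.
C3 (state 'absent') occurs in Taxon 2 and Taxon 8 but conflicts with the nesting implied by the other characters — most parsimoniously interpreted as homoplasy.
C4 (derived state 'present') is shared by Taxon 2, Taxon 4, and Taxon 9 — a synapomorphy uniting that clade.
C5 (derived state 'present') is unique to Taxon 4 (autapomorphy; uninformative for grouping).
Most parsimonious ingroup topology: ((((Taxon 2,Taxon 4),Taxon 9),Taxon 6),Taxon 8).
Taxon 2 and Taxon 4 share a more recent common ancestor with each other than either does with Taxon 6, so Taxon 6 is the least closely related of the three.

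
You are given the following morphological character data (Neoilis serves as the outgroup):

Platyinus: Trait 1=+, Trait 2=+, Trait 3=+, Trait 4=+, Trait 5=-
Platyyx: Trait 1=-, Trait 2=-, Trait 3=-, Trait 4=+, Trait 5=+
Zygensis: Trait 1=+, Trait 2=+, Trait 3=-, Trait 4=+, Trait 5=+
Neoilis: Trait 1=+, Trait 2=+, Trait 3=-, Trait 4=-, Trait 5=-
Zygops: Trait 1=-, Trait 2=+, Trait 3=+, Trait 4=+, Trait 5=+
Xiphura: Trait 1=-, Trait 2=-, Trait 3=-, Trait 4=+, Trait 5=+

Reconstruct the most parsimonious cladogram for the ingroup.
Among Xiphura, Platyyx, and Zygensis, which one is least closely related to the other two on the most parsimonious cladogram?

Zygensis

Character polarity is set by the outgroup: the derived state is whichever differs from the outgroup's state, so for Trait 1, Trait 2 the derived state is '-', and for the remaining characters it is '+'.
Trait 1: derived state '-' in Platyyx, Xiphura, and Zygops only — synapomorphy for {Platyyx, Xiphura, Zygops}.
Trait 2: derived state '-' in Platyyx and Xiphura only — synapomorphy for {Platyyx, Xiphura}.
Trait 3 groups Platyinus and Zygops, which is incompatible with the clades supported by the remaining characters; treating it as convergent (homoplasy) costs fewer steps than any alternative tree.
Trait 4 (derived state '+') is shared by all ingroup taxa — unites the whole ingroup.
Trait 5 (derived state '+') is shared by Platyyx, Xiphura, Zygensis, and Zygops — a synapomorphy uniting that clade.
Most parsimonious ingroup topology: ((Zygensis,((Xiphura,Platyyx),Zygops)),Platyinus).
Platyyx and Xiphura share a more recent common ancestor with each other than either does with Zygensis, so Zygensis is the least closely related of the three.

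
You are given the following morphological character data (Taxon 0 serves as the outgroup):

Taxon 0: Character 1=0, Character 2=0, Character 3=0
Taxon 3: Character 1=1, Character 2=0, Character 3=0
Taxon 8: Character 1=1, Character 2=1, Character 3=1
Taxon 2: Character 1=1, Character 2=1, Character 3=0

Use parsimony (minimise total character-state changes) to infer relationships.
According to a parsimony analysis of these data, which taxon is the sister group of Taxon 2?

The outgroup has state '0' for every character, so '1' is the derived state throughout.
All ingroup taxa share the derived state '1' for Character 1; it defines the ingroup but does not resolve relationships within it.
Character 2 (derived state '1') is shared by Taxon 2 and Taxon 8 — a synapomorphy uniting that clade.
Character 3 (derived state '1') is unique to Taxon 8 (autapomorphy; uninformative for grouping).
Most parsimonious ingroup topology: (Taxon 3,(Taxon 8,Taxon 2)).
Taxon 2 and Taxon 8 form a cherry on this tree, so they are sister taxa.

Taxon 8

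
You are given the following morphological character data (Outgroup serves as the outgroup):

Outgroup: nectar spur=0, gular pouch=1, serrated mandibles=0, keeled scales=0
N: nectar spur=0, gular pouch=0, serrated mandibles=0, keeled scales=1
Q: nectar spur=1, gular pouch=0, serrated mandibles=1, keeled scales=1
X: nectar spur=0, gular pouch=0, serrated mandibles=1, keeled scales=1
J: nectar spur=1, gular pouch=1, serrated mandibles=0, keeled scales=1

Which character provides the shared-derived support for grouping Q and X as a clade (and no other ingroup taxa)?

serrated mandibles

Character polarity is set by the outgroup: the derived state is whichever differs from the outgroup's state, so for gular pouch the derived state is '0', and for the remaining characters it is '1'.
nectar spur (state '1') occurs in J and Q but conflicts with the nesting implied by the other characters — most parsimoniously interpreted as homoplasy.
Only N, Q, and X show the derived state '0' for gular pouch, supporting them as a clade.
serrated mandibles: derived state '1' in Q and X only — synapomorphy for {Q, X}.
keeled scales (derived state '1') is shared by all ingroup taxa — unites the whole ingroup.
Most parsimonious ingroup topology: ((N,(Q,X)),J).
The clade {Q, X} is supported by serrated mandibles: its derived state '1' occurs in exactly those taxa and in no other taxon (including the outgroup).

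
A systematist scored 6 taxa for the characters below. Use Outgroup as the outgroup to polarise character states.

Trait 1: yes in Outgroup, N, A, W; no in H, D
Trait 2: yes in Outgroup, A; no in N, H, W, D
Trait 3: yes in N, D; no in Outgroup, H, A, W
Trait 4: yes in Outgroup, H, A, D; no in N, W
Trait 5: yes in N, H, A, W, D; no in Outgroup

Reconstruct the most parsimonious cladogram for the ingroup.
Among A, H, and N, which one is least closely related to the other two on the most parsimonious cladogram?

Character polarity is set by the outgroup: the derived state is whichever differs from the outgroup's state, so for Trait 1, Trait 2, Trait 4 the derived state is 'no', and for the remaining characters it is 'yes'.
Trait 1 (derived state 'no') is shared by D and H — a synapomorphy uniting that clade.
Trait 2 (derived state 'no') is shared by D, H, N, and W — a synapomorphy uniting that clade.
Trait 3 (state 'yes') occurs in D and N but conflicts with the nesting implied by the other characters — most parsimoniously interpreted as homoplasy.
Only N and W show the derived state 'no' for Trait 4, supporting them as a clade.
All ingroup taxa share the derived state 'yes' for Trait 5; it defines the ingroup but does not resolve relationships within it.
Most parsimonious ingroup topology: (((N,W),(H,D)),A).
H and N share a more recent common ancestor with each other than either does with A, so A is the least closely related of the three.

A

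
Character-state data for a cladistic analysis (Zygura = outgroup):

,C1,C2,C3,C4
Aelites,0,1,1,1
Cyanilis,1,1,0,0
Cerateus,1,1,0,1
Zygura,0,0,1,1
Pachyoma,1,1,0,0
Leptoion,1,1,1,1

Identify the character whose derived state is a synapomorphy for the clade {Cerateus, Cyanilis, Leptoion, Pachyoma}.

C1

Character polarity is set by the outgroup: the derived state is whichever differs from the outgroup's state, so for C3, C4 the derived state is '0', and for the remaining characters it is '1'.
C1: derived state '1' in Cerateus, Cyanilis, Leptoion, and Pachyoma only — synapomorphy for {Cerateus, Cyanilis, Leptoion, Pachyoma}.
C2 (derived state '1') is shared by all ingroup taxa — unites the whole ingroup.
C3 (derived state '0') is shared by Cerateus, Cyanilis, and Pachyoma — a synapomorphy uniting that clade.
Only Cyanilis and Pachyoma show the derived state '0' for C4, supporting them as a clade.
Most parsimonious ingroup topology: ((((Pachyoma,Cyanilis),Cerateus),Leptoion),Aelites).
The clade {Cerateus, Cyanilis, Leptoion, Pachyoma} is supported by C1: its derived state '1' occurs in exactly those taxa and in no other taxon (including the outgroup).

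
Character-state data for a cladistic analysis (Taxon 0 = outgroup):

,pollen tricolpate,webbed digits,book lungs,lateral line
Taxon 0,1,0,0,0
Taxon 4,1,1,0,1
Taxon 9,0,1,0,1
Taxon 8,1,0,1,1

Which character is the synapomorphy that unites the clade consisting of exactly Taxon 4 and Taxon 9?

Character polarity is set by the outgroup: the derived state is whichever differs from the outgroup's state, so for pollen tricolpate the derived state is '0', and for the remaining characters it is '1'.
pollen tricolpate (derived state '0') is unique to Taxon 9 (autapomorphy; uninformative for grouping).
webbed digits: derived state '1' in Taxon 4 and Taxon 9 only — synapomorphy for {Taxon 4, Taxon 9}.
book lungs: derived state '1' in Taxon 8 only — an autapomorphy, so it tells us nothing about relationships among taxa.
All ingroup taxa share the derived state '1' for lateral line; it defines the ingroup but does not resolve relationships within it.
Most parsimonious ingroup topology: ((Taxon 4,Taxon 9),Taxon 8).
The clade {Taxon 4, Taxon 9} is supported by webbed digits: its derived state '1' occurs in exactly those taxa and in no other taxon (including the outgroup).

webbed digits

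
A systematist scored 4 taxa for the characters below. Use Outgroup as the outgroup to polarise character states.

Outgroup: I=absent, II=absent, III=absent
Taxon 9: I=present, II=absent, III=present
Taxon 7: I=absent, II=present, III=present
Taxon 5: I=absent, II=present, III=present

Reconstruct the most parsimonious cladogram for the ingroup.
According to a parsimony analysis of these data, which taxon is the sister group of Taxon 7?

Taxon 5

The outgroup has state 'absent' for every character, so 'present' is the derived state throughout.
I (derived state 'present') is unique to Taxon 9 (autapomorphy; uninformative for grouping).
II: derived state 'present' in Taxon 5 and Taxon 7 only — synapomorphy for {Taxon 5, Taxon 7}.
All ingroup taxa share the derived state 'present' for III; it defines the ingroup but does not resolve relationships within it.
Most parsimonious ingroup topology: (Taxon 9,(Taxon 7,Taxon 5)).
Taxon 7 and Taxon 5 form a cherry on this tree, so they are sister taxa.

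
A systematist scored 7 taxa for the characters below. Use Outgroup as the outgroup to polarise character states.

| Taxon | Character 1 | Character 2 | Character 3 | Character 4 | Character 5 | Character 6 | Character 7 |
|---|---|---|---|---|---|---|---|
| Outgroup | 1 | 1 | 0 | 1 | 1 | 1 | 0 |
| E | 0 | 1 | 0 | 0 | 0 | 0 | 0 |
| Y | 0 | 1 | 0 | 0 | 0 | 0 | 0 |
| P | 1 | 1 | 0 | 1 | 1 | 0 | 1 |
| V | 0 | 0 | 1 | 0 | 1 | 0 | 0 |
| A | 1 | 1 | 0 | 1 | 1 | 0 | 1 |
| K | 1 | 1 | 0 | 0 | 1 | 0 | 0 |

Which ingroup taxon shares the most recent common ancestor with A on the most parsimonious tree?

Character polarity is set by the outgroup: the derived state is whichever differs from the outgroup's state, so for Character 1, Character 2, Character 4, Character 5, Character 6 the derived state is '0', and for the remaining characters it is '1'.
Only E, V, and Y show the derived state '0' for Character 1, supporting them as a clade.
Character 2: derived state '0' in V only — an autapomorphy, so it tells us nothing about relationships among taxa.
Character 3 (derived state '1') is unique to V (autapomorphy; uninformative for grouping).
Character 4 (derived state '0') is shared by E, K, V, and Y — a synapomorphy uniting that clade.
Only E and Y show the derived state '0' for Character 5, supporting them as a clade.
Character 6 (derived state '0') is shared by all ingroup taxa — unites the whole ingroup.
Character 7 (derived state '1') is shared by A and P — a synapomorphy uniting that clade.
Most parsimonious ingroup topology: ((((E,Y),V),K),(P,A)).
A and P form a cherry on this tree, so they are sister taxa.

P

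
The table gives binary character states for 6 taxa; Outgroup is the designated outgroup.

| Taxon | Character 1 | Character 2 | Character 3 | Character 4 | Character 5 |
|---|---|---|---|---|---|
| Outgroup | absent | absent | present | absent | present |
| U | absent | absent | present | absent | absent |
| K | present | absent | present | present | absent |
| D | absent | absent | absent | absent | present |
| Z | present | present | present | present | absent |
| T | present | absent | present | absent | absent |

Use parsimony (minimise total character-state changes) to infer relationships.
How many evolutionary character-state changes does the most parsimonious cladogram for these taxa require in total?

5

Character polarity is set by the outgroup: the derived state is whichever differs from the outgroup's state, so for Character 3, Character 5 the derived state is 'absent', and for the remaining characters it is 'present'.
Character 1 (derived state 'present') is shared by K, T, and Z — a synapomorphy uniting that clade.
Character 2 (derived state 'present') is unique to Z (autapomorphy; uninformative for grouping).
Character 3 (derived state 'absent') is unique to D (autapomorphy; uninformative for grouping).
Character 4: derived state 'present' in K and Z only — synapomorphy for {K, Z}.
Character 5: derived state 'absent' in K, T, U, and Z only — synapomorphy for {K, T, U, Z}.
Most parsimonious ingroup topology: ((U,((K,Z),T)),D).
Changes per character on this tree: Character 1: 1; Character 2: 1; Character 3: 1; Character 4: 1; Character 5: 1.
Total = 5.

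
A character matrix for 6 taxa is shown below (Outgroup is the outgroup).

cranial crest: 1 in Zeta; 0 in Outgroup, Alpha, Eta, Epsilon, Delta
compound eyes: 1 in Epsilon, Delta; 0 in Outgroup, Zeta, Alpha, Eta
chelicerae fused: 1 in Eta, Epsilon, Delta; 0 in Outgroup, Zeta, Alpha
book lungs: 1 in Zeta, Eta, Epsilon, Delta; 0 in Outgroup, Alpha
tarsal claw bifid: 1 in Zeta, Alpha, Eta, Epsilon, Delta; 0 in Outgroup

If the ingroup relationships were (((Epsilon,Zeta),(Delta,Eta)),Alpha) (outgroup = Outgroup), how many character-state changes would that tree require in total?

7

Map each character onto (((Epsilon,Zeta),(Delta,Eta)),Alpha) (rooted by Outgroup) and count the minimum state changes it requires (Fitch parsimony):
cranial crest: 1; compound eyes: 2; chelicerae fused: 2; book lungs: 1; tarsal claw bifid: 1.
Total tree length = 7.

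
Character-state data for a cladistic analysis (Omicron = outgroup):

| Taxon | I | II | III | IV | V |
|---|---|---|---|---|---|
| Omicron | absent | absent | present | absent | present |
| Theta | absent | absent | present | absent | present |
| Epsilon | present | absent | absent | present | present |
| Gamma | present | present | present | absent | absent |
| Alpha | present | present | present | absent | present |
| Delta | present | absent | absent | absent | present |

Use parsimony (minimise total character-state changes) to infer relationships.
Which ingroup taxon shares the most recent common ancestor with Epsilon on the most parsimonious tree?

Character polarity is set by the outgroup: the derived state is whichever differs from the outgroup's state, so for III, V the derived state is 'absent', and for the remaining characters it is 'present'.
I: derived state 'present' in Alpha, Delta, Epsilon, and Gamma only — synapomorphy for {Alpha, Delta, Epsilon, Gamma}.
II (derived state 'present') is shared by Alpha and Gamma — a synapomorphy uniting that clade.
III: derived state 'absent' in Delta and Epsilon only — synapomorphy for {Delta, Epsilon}.
IV (derived state 'present') is unique to Epsilon (autapomorphy; uninformative for grouping).
V (derived state 'absent') is unique to Gamma (autapomorphy; uninformative for grouping).
Most parsimonious ingroup topology: (Theta,((Epsilon,Delta),(Gamma,Alpha))).
Epsilon and Delta form a cherry on this tree, so they are sister taxa.

Delta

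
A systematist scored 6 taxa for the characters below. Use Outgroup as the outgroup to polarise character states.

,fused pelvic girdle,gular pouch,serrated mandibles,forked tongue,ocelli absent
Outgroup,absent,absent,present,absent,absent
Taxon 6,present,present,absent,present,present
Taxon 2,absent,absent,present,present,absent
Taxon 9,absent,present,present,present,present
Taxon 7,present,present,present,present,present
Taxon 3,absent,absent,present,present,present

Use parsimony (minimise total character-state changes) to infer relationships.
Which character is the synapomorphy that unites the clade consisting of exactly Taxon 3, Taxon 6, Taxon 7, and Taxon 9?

Character polarity is set by the outgroup: the derived state is whichever differs from the outgroup's state, so for serrated mandibles the derived state is 'absent', and for the remaining characters it is 'present'.
Only Taxon 6 and Taxon 7 show the derived state 'present' for fused pelvic girdle, supporting them as a clade.
Only Taxon 6, Taxon 7, and Taxon 9 show the derived state 'present' for gular pouch, supporting them as a clade.
serrated mandibles: derived state 'absent' in Taxon 6 only — an autapomorphy, so it tells us nothing about relationships among taxa.
forked tongue (derived state 'present') is shared by all ingroup taxa — unites the whole ingroup.
ocelli absent (derived state 'present') is shared by Taxon 3, Taxon 6, Taxon 7, and Taxon 9 — a synapomorphy uniting that clade.
Most parsimonious ingroup topology: ((((Taxon 6,Taxon 7),Taxon 9),Taxon 3),Taxon 2).
The clade {Taxon 3, Taxon 6, Taxon 7, Taxon 9} is supported by ocelli absent: its derived state 'present' occurs in exactly those taxa and in no other taxon (including the outgroup).

ocelli absent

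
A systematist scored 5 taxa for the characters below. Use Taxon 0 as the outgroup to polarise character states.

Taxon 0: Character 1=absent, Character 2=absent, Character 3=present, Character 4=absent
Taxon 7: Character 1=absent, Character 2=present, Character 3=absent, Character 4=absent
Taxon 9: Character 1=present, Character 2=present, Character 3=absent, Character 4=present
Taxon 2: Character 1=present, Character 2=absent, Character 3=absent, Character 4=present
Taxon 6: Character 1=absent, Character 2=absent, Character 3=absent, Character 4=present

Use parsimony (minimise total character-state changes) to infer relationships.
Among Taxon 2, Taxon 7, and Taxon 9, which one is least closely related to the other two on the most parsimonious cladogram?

Taxon 7

Character polarity is set by the outgroup: the derived state is whichever differs from the outgroup's state, so for Character 3 the derived state is 'absent', and for the remaining characters it is 'present'.
Only Taxon 2 and Taxon 9 show the derived state 'present' for Character 1, supporting them as a clade.
Character 2 (state 'present') occurs in Taxon 7 and Taxon 9 but conflicts with the nesting implied by the other characters — most parsimoniously interpreted as homoplasy.
All ingroup taxa share the derived state 'absent' for Character 3; it defines the ingroup but does not resolve relationships within it.
Character 4: derived state 'present' in Taxon 2, Taxon 6, and Taxon 9 only — synapomorphy for {Taxon 2, Taxon 6, Taxon 9}.
Most parsimonious ingroup topology: (Taxon 7,((Taxon 9,Taxon 2),Taxon 6)).
Taxon 2 and Taxon 9 share a more recent common ancestor with each other than either does with Taxon 7, so Taxon 7 is the least closely related of the three.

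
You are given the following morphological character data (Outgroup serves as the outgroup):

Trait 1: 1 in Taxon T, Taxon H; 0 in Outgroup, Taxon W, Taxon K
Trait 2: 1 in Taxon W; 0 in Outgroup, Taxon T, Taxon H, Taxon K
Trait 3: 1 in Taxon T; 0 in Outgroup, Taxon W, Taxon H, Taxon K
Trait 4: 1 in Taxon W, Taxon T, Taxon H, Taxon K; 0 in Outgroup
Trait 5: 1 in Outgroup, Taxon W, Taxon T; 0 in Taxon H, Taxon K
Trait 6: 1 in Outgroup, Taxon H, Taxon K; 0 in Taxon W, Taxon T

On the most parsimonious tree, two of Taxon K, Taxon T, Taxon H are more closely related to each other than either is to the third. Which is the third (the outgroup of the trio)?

Taxon T

Character polarity is set by the outgroup: the derived state is whichever differs from the outgroup's state, so for Trait 5, Trait 6 the derived state is '0', and for the remaining characters it is '1'.
Trait 1 groups Taxon H and Taxon T, which is incompatible with the clades supported by the remaining characters; treating it as convergent (homoplasy) costs fewer steps than any alternative tree.
Trait 2: derived state '1' in Taxon W only — an autapomorphy, so it tells us nothing about relationships among taxa.
Trait 3 (derived state '1') is unique to Taxon T (autapomorphy; uninformative for grouping).
Trait 4 (derived state '1') is shared by all ingroup taxa — unites the whole ingroup.
Trait 5 (derived state '0') is shared by Taxon H and Taxon K — a synapomorphy uniting that clade.
Trait 6: derived state '0' in Taxon T and Taxon W only — synapomorphy for {Taxon T, Taxon W}.
Most parsimonious ingroup topology: ((Taxon W,Taxon T),(Taxon H,Taxon K)).
Taxon H and Taxon K share a more recent common ancestor with each other than either does with Taxon T, so Taxon T is the least closely related of the three.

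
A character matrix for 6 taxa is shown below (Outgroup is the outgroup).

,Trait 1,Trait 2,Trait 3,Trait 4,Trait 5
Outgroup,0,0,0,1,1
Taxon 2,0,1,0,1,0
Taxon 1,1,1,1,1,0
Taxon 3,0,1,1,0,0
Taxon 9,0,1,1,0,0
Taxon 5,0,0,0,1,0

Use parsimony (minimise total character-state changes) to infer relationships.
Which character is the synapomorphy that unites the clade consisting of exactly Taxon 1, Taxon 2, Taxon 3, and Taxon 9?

Character polarity is set by the outgroup: the derived state is whichever differs from the outgroup's state, so for Trait 4, Trait 5 the derived state is '0', and for the remaining characters it is '1'.
Trait 1: derived state '1' in Taxon 1 only — an autapomorphy, so it tells us nothing about relationships among taxa.
Trait 2: derived state '1' in Taxon 1, Taxon 2, Taxon 3, and Taxon 9 only — synapomorphy for {Taxon 1, Taxon 2, Taxon 3, Taxon 9}.
Trait 3 (derived state '1') is shared by Taxon 1, Taxon 3, and Taxon 9 — a synapomorphy uniting that clade.
Trait 4 (derived state '0') is shared by Taxon 3 and Taxon 9 — a synapomorphy uniting that clade.
Trait 5 (derived state '0') is shared by all ingroup taxa — unites the whole ingroup.
Most parsimonious ingroup topology: ((Taxon 2,(Taxon 1,(Taxon 3,Taxon 9))),Taxon 5).
The clade {Taxon 1, Taxon 2, Taxon 3, Taxon 9} is supported by Trait 2: its derived state '1' occurs in exactly those taxa and in no other taxon (including the outgroup).

Trait 2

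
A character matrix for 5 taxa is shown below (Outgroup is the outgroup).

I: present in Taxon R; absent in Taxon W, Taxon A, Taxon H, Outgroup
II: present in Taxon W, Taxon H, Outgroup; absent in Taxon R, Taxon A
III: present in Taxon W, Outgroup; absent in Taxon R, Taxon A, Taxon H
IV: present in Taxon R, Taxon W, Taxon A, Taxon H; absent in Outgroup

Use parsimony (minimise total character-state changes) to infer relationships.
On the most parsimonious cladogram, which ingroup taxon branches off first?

Character polarity is set by the outgroup: the derived state is whichever differs from the outgroup's state, so for II, III the derived state is 'absent', and for the remaining characters it is 'present'.
I (derived state 'present') is unique to Taxon R (autapomorphy; uninformative for grouping).
II (derived state 'absent') is shared by Taxon A and Taxon R — a synapomorphy uniting that clade.
III: derived state 'absent' in Taxon A, Taxon H, and Taxon R only — synapomorphy for {Taxon A, Taxon H, Taxon R}.
All ingroup taxa share the derived state 'present' for IV; it defines the ingroup but does not resolve relationships within it.
Most parsimonious ingroup topology: (((Taxon R,Taxon A),Taxon H),Taxon W).
Taxon W is sister to the clade containing all other ingroup taxa, so it is the earliest-diverging (most basal) ingroup lineage.

Taxon W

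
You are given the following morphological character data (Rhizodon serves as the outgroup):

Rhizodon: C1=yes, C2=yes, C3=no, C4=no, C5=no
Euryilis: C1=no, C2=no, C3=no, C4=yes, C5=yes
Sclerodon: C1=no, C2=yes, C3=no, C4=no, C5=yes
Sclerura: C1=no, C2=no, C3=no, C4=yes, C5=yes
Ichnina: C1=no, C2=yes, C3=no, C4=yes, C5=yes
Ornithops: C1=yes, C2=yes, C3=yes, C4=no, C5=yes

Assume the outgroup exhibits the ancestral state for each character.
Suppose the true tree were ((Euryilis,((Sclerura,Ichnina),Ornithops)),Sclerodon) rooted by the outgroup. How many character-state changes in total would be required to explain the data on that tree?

8

Map each character onto ((Euryilis,((Sclerura,Ichnina),Ornithops)),Sclerodon) (rooted by Rhizodon) and count the minimum state changes it requires (Fitch parsimony):
C1: 2; C2: 2; C3: 1; C4: 2; C5: 1.
Total tree length = 8.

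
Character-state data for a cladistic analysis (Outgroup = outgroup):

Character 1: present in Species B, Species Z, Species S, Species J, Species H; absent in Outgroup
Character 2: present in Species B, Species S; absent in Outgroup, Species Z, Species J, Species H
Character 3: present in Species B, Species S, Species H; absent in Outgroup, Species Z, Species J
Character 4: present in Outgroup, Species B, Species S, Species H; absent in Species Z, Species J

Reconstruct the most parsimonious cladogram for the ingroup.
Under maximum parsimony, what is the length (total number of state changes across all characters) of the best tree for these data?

4

Character polarity is set by the outgroup: the derived state is whichever differs from the outgroup's state, so for Character 4 the derived state is 'absent', and for the remaining characters it is 'present'.
All ingroup taxa share the derived state 'present' for Character 1; it defines the ingroup but does not resolve relationships within it.
Character 2 (derived state 'present') is shared by Species B and Species S — a synapomorphy uniting that clade.
Character 3: derived state 'present' in Species B, Species H, and Species S only — synapomorphy for {Species B, Species H, Species S}.
Character 4: derived state 'absent' in Species J and Species Z only — synapomorphy for {Species J, Species Z}.
Most parsimonious ingroup topology: ((Species H,(Species B,Species S)),(Species J,Species Z)).
Changes per character on this tree: Character 1: 1; Character 2: 1; Character 3: 1; Character 4: 1.
Total = 4.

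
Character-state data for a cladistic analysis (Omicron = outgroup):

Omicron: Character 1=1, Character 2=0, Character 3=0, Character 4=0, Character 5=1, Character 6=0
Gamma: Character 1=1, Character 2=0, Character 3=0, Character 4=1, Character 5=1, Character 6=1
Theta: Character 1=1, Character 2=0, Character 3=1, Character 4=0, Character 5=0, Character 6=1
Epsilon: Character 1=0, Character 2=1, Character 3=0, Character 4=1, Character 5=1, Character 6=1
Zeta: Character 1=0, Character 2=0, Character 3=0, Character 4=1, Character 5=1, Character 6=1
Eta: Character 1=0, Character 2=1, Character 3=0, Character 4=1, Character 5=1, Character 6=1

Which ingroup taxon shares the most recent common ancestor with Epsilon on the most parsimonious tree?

Eta

Character polarity is set by the outgroup: the derived state is whichever differs from the outgroup's state, so for Character 1, Character 5 the derived state is '0', and for the remaining characters it is '1'.
Character 1: derived state '0' in Epsilon, Eta, and Zeta only — synapomorphy for {Epsilon, Eta, Zeta}.
Character 2: derived state '1' in Epsilon and Eta only — synapomorphy for {Epsilon, Eta}.
Character 3: derived state '1' in Theta only — an autapomorphy, so it tells us nothing about relationships among taxa.
Character 4: derived state '1' in Epsilon, Eta, Gamma, and Zeta only — synapomorphy for {Epsilon, Eta, Gamma, Zeta}.
Character 5 (derived state '0') is unique to Theta (autapomorphy; uninformative for grouping).
Character 6 (derived state '1') is shared by all ingroup taxa — unites the whole ingroup.
Most parsimonious ingroup topology: ((Gamma,((Epsilon,Eta),Zeta)),Theta).
Epsilon and Eta form a cherry on this tree, so they are sister taxa.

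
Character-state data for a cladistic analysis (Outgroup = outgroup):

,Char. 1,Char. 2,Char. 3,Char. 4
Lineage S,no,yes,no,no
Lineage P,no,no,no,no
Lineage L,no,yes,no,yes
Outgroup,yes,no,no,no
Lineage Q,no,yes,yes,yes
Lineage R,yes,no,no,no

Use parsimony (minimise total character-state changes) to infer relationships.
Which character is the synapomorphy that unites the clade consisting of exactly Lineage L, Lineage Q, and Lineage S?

Char. 2

Character polarity is set by the outgroup: the derived state is whichever differs from the outgroup's state, so for Char. 1 the derived state is 'no', and for the remaining characters it is 'yes'.
Char. 1: derived state 'no' in Lineage L, Lineage P, Lineage Q, and Lineage S only — synapomorphy for {Lineage L, Lineage P, Lineage Q, Lineage S}.
Only Lineage L, Lineage Q, and Lineage S show the derived state 'yes' for Char. 2, supporting them as a clade.
Char. 3 (derived state 'yes') is unique to Lineage Q (autapomorphy; uninformative for grouping).
Only Lineage L and Lineage Q show the derived state 'yes' for Char. 4, supporting them as a clade.
Most parsimonious ingroup topology: ((Lineage P,(Lineage S,(Lineage L,Lineage Q))),Lineage R).
The clade {Lineage L, Lineage Q, Lineage S} is supported by Char. 2: its derived state 'yes' occurs in exactly those taxa and in no other taxon (including the outgroup).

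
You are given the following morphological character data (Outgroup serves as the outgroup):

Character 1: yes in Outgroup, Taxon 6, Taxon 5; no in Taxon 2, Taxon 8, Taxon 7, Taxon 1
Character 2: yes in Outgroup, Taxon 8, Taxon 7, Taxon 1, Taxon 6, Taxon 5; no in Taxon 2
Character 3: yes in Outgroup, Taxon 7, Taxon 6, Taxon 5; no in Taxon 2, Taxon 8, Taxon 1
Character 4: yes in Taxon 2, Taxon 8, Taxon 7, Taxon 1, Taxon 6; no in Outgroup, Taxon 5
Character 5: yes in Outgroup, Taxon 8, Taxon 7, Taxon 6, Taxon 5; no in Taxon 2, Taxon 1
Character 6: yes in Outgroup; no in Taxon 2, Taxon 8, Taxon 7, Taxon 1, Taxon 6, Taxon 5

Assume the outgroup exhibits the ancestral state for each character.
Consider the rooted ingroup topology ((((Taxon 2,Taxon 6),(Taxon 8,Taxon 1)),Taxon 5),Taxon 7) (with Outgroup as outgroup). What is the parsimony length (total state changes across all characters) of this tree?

11

Map each character onto ((((Taxon 2,Taxon 6),(Taxon 8,Taxon 1)),Taxon 5),Taxon 7) (rooted by Outgroup) and count the minimum state changes it requires (Fitch parsimony):
Character 1: 3; Character 2: 1; Character 3: 2; Character 4: 2; Character 5: 2; Character 6: 1.
Total tree length = 11.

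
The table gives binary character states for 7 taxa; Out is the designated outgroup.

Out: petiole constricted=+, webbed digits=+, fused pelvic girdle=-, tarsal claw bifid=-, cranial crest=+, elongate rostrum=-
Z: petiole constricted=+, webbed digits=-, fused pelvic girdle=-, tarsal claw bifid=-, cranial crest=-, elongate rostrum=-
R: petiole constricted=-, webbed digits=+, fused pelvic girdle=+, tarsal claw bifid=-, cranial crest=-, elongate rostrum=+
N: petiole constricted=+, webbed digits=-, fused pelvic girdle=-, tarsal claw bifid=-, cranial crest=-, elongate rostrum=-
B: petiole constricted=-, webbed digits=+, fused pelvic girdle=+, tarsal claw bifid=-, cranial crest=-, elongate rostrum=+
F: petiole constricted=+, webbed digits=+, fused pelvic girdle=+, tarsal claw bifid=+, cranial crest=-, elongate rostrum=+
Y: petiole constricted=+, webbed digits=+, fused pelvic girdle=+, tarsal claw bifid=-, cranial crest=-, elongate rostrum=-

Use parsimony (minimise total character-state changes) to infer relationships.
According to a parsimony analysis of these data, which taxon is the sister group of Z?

N

Character polarity is set by the outgroup: the derived state is whichever differs from the outgroup's state, so for petiole constricted, webbed digits, cranial crest the derived state is '-', and for the remaining characters it is '+'.
Only B and R show the derived state '-' for petiole constricted, supporting them as a clade.
webbed digits (derived state '-') is shared by N and Z — a synapomorphy uniting that clade.
fused pelvic girdle: derived state '+' in B, F, R, and Y only — synapomorphy for {B, F, R, Y}.
tarsal claw bifid: derived state '+' in F only — an autapomorphy, so it tells us nothing about relationships among taxa.
cranial crest (derived state '-') is shared by all ingroup taxa — unites the whole ingroup.
elongate rostrum (derived state '+') is shared by B, F, and R — a synapomorphy uniting that clade.
Most parsimonious ingroup topology: ((Z,N),(((R,B),F),Y)).
Z and N form a cherry on this tree, so they are sister taxa.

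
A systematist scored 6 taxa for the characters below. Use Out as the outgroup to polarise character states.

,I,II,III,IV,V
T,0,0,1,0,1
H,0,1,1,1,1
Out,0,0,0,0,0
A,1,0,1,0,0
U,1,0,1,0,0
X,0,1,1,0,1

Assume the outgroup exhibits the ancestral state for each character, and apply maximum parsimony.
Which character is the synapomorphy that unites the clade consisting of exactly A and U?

I

The outgroup has state '0' for every character, so '1' is the derived state throughout.
I (derived state '1') is shared by A and U — a synapomorphy uniting that clade.
II: derived state '1' in H and X only — synapomorphy for {H, X}.
III (derived state '1') is shared by all ingroup taxa — unites the whole ingroup.
IV: derived state '1' in H only — an autapomorphy, so it tells us nothing about relationships among taxa.
V: derived state '1' in H, T, and X only — synapomorphy for {H, T, X}.
Most parsimonious ingroup topology: (((X,H),T),(A,U)).
The clade {A, U} is supported by I: its derived state '1' occurs in exactly those taxa and in no other taxon (including the outgroup).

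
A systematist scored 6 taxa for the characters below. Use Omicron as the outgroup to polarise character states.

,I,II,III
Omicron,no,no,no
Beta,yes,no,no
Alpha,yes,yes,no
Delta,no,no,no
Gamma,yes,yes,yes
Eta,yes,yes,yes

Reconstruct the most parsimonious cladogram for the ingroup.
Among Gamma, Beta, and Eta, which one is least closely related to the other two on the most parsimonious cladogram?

The outgroup has state 'no' for every character, so 'yes' is the derived state throughout.
Only Alpha, Beta, Eta, and Gamma show the derived state 'yes' for I, supporting them as a clade.
II (derived state 'yes') is shared by Alpha, Eta, and Gamma — a synapomorphy uniting that clade.
III: derived state 'yes' in Eta and Gamma only — synapomorphy for {Eta, Gamma}.
Most parsimonious ingroup topology: ((Beta,(Alpha,(Gamma,Eta))),Delta).
Gamma and Eta share a more recent common ancestor with each other than either does with Beta, so Beta is the least closely related of the three.

Beta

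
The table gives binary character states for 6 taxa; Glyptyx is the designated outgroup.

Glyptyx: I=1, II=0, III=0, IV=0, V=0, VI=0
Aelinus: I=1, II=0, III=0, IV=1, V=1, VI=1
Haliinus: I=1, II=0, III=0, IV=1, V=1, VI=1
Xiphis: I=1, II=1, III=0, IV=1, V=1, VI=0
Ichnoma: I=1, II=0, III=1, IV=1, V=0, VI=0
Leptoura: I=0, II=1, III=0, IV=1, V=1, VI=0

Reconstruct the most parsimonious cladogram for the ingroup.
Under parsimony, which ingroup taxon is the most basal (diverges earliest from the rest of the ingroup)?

Ichnoma

Character polarity is set by the outgroup: the derived state is whichever differs from the outgroup's state, so for I the derived state is '0', and for the remaining characters it is '1'.
I: derived state '0' in Leptoura only — an autapomorphy, so it tells us nothing about relationships among taxa.
II: derived state '1' in Leptoura and Xiphis only — synapomorphy for {Leptoura, Xiphis}.
III (derived state '1') is unique to Ichnoma (autapomorphy; uninformative for grouping).
All ingroup taxa share the derived state '1' for IV; it defines the ingroup but does not resolve relationships within it.
Only Aelinus, Haliinus, Leptoura, and Xiphis show the derived state '1' for V, supporting them as a clade.
VI: derived state '1' in Aelinus and Haliinus only — synapomorphy for {Aelinus, Haliinus}.
Most parsimonious ingroup topology: (((Aelinus,Haliinus),(Xiphis,Leptoura)),Ichnoma).
Ichnoma is sister to the clade containing all other ingroup taxa, so it is the earliest-diverging (most basal) ingroup lineage.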